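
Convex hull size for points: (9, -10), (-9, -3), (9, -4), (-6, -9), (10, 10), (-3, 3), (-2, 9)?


Convex hull vertices (CCW): (-9, -3), (-6, -9), (9, -10), (10, 10), (-2, 9)
Count = 5

5


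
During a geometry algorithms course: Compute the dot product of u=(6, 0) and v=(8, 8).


u . v = u_x*v_x + u_y*v_y = 6*8 + 0*8
= 48 + 0 = 48

48


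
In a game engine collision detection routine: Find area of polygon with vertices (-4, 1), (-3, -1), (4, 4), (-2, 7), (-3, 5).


Shoelace sum: ((-4)*(-1) - (-3)*1) + ((-3)*4 - 4*(-1)) + (4*7 - (-2)*4) + ((-2)*5 - (-3)*7) + ((-3)*1 - (-4)*5)
= 63
Area = |63|/2 = 31.5

31.5


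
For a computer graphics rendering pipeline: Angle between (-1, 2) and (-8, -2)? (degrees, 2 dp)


u.v = 4, |u| = sqrt(5) = 2.2361, |v| = sqrt(68) = 8.2462
cos(theta) = u.v/(|u||v|) = 4/sqrt(340) = 0.21693
theta = acos(0.21693) = 77.47 degrees

77.47 degrees


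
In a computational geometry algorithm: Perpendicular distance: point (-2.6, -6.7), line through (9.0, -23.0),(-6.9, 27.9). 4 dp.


|cross product| = 331.27
|line direction| = sqrt(2843.62) = 53.3256
Distance = 331.27/sqrt(2843.62) = 6.2122

6.2122


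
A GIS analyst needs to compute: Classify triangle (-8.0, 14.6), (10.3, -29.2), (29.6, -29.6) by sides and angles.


Side lengths squared: AB^2=2253.33, BC^2=372.65, CA^2=3367.4
Sorted: [372.65, 2253.33, 3367.4]
By sides: Scalene, By angles: Obtuse

Scalene, Obtuse


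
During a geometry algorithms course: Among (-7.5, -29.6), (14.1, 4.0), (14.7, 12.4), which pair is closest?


d(P0,P1) = 39.944, d(P0,P2) = 47.5062, d(P1,P2) = 8.4214
Closest: P1 and P2

Closest pair: (14.1, 4.0) and (14.7, 12.4), distance = 8.4214


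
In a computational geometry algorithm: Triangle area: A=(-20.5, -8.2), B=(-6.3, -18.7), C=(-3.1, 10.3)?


Area = |x_A(y_B-y_C) + x_B(y_C-y_A) + x_C(y_A-y_B)|/2
= |594.5 + (-116.55) + (-32.55)|/2
= 445.4/2 = 222.7

222.7


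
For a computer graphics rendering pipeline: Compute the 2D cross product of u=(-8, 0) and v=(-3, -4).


u x v = u_x*v_y - u_y*v_x = (-8)*(-4) - 0*(-3)
= 32 - 0 = 32

32


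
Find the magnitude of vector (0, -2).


|u| = sqrt(0^2 + (-2)^2) = sqrt(4) = 2

2


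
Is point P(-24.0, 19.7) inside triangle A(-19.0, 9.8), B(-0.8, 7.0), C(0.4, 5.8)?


Cross products: AB x AP = 166.18, BC x BP = -12.6, CA x CP = -172.06
All same sign? no

No, outside


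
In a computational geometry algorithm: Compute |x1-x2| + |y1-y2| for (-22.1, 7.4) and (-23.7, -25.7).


|(-22.1)-(-23.7)| + |7.4-(-25.7)| = 1.6 + 33.1 = 34.7

34.7


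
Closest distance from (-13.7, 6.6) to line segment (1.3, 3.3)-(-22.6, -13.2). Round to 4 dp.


Project P onto AB: t = 0.3605 (clamped to [0,1])
Closest point on segment: (-7.3155, -2.6479)
Distance: 11.2377

11.2377


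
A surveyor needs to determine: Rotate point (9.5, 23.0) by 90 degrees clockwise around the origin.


90° CW: (x,y) -> (y, -x)
(9.5,23) -> (23, -9.5)

(23, -9.5)


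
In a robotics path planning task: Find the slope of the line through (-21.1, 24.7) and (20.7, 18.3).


slope = (y2-y1)/(x2-x1) = (18.3-24.7)/(20.7-(-21.1)) = (-6.4)/41.8 = -0.1531

-0.1531


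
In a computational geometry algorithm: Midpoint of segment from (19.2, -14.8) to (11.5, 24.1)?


M = ((19.2+11.5)/2, ((-14.8)+24.1)/2)
= (15.35, 4.65)

(15.35, 4.65)


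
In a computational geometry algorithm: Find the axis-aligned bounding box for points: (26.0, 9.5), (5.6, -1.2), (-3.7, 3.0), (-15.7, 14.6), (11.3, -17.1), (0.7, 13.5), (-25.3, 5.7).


x range: [-25.3, 26]
y range: [-17.1, 14.6]
Bounding box: (-25.3,-17.1) to (26,14.6)

(-25.3,-17.1) to (26,14.6)


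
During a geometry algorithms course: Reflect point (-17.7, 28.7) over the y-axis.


Reflection over y-axis: (x,y) -> (-x,y)
(-17.7, 28.7) -> (17.7, 28.7)

(17.7, 28.7)


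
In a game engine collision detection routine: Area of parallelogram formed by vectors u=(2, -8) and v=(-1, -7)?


|u x v| = |2*(-7) - (-8)*(-1)|
= |(-14) - 8| = 22

22


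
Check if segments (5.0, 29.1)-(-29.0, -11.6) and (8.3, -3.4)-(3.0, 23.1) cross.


Cross products: d1=-84.8, d2=1031.91, d3=1239.31, d4=122.6
d1*d2 < 0 and d3*d4 < 0? no

No, they don't intersect


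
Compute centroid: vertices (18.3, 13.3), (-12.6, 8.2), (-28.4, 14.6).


Centroid = ((x_A+x_B+x_C)/3, (y_A+y_B+y_C)/3)
= ((18.3+(-12.6)+(-28.4))/3, (13.3+8.2+14.6)/3)
= (-7.5667, 12.0333)

(-7.5667, 12.0333)


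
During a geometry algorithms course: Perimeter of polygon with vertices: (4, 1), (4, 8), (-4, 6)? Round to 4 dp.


Sides: (4, 1)->(4, 8): sqrt(49) = 7, (4, 8)->(-4, 6): sqrt(68) = 8.246211, (-4, 6)->(4, 1): sqrt(89) = 9.433981
Sum = 24.680192
Perimeter = 24.6802

24.6802


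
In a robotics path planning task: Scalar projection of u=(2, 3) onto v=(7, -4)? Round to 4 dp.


u.v = 2, |v| = sqrt(65) = 8.0623
Scalar projection = u.v / |v| = 2 / sqrt(65) = 0.2481

0.2481


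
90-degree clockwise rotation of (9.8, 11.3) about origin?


90° CW: (x,y) -> (y, -x)
(9.8,11.3) -> (11.3, -9.8)

(11.3, -9.8)


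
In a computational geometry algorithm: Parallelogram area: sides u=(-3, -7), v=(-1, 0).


|u x v| = |(-3)*0 - (-7)*(-1)|
= |0 - 7| = 7

7


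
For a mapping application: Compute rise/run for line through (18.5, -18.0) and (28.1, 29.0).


slope = (y2-y1)/(x2-x1) = (29-(-18))/(28.1-18.5) = 47/9.6 = 4.8958

4.8958


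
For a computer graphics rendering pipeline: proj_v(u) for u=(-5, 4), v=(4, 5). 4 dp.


u.v = 0, |v| = sqrt(41) = 6.4031
Scalar projection = u.v / |v| = 0 / sqrt(41) = 0

0


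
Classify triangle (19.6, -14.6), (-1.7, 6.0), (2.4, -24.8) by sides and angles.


Side lengths squared: AB^2=878.05, BC^2=965.45, CA^2=399.88
Sorted: [399.88, 878.05, 965.45]
By sides: Scalene, By angles: Acute

Scalene, Acute


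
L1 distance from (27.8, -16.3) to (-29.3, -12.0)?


|27.8-(-29.3)| + |(-16.3)-(-12)| = 57.1 + 4.3 = 61.4

61.4


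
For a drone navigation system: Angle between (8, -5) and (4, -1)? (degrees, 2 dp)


u.v = 37, |u| = sqrt(89) = 9.434, |v| = sqrt(17) = 4.1231
cos(theta) = u.v/(|u||v|) = 37/sqrt(1513) = 0.951223
theta = acos(0.951223) = 17.97 degrees

17.97 degrees


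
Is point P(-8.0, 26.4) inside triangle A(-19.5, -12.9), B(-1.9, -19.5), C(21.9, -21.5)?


Cross products: AB x AP = 767.58, BC x BP = 1080.22, CA x CP = -1725.92
All same sign? no

No, outside


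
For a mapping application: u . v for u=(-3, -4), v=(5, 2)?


u . v = u_x*v_x + u_y*v_y = (-3)*5 + (-4)*2
= (-15) + (-8) = -23

-23


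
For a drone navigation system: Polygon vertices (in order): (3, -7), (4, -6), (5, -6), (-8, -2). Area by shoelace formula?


Shoelace sum: (3*(-6) - 4*(-7)) + (4*(-6) - 5*(-6)) + (5*(-2) - (-8)*(-6)) + ((-8)*(-7) - 3*(-2))
= 20
Area = |20|/2 = 10

10


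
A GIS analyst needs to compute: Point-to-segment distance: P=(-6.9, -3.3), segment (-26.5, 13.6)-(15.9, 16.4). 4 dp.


Project P onto AB: t = 0.434 (clamped to [0,1])
Closest point on segment: (-8.0963, 14.8153)
Distance: 18.1548

18.1548


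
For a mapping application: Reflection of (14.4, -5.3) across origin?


Reflection over origin: (x,y) -> (-x,-y)
(14.4, -5.3) -> (-14.4, 5.3)

(-14.4, 5.3)


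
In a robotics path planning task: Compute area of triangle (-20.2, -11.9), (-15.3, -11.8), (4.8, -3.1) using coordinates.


Area = |x_A(y_B-y_C) + x_B(y_C-y_A) + x_C(y_A-y_B)|/2
= |175.74 + (-134.64) + (-0.48)|/2
= 40.62/2 = 20.31

20.31


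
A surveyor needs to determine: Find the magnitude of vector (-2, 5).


|u| = sqrt((-2)^2 + 5^2) = sqrt(29) = 5.3852

5.3852


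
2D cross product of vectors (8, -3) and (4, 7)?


u x v = u_x*v_y - u_y*v_x = 8*7 - (-3)*4
= 56 - (-12) = 68

68


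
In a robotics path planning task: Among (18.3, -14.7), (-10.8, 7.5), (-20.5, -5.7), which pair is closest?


d(P0,P1) = 36.6012, d(P0,P2) = 39.8301, d(P1,P2) = 16.3808
Closest: P1 and P2

Closest pair: (-10.8, 7.5) and (-20.5, -5.7), distance = 16.3808


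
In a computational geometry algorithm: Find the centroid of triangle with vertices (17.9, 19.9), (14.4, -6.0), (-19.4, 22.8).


Centroid = ((x_A+x_B+x_C)/3, (y_A+y_B+y_C)/3)
= ((17.9+14.4+(-19.4))/3, (19.9+(-6)+22.8)/3)
= (4.3, 12.2333)

(4.3, 12.2333)


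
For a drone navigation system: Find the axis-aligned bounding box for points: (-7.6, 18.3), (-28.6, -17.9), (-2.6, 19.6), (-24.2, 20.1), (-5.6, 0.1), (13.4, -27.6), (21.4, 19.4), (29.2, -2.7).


x range: [-28.6, 29.2]
y range: [-27.6, 20.1]
Bounding box: (-28.6,-27.6) to (29.2,20.1)

(-28.6,-27.6) to (29.2,20.1)


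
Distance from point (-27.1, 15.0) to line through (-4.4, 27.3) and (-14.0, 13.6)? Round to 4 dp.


|cross product| = 192.91
|line direction| = sqrt(279.85) = 16.7287
Distance = 192.91/sqrt(279.85) = 11.5317

11.5317


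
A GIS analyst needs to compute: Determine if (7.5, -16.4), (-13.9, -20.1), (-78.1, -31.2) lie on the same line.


Cross product: ((-13.9)-7.5)*((-31.2)-(-16.4)) - ((-20.1)-(-16.4))*((-78.1)-7.5)
= 0

Yes, collinear


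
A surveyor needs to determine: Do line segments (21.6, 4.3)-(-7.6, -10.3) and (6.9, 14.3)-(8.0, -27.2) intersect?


Cross products: d1=599.05, d2=-628.81, d3=-506.62, d4=721.24
d1*d2 < 0 and d3*d4 < 0? yes

Yes, they intersect


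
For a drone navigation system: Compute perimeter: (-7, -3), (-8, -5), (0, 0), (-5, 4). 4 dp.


Sides: (-7, -3)->(-8, -5): sqrt(5) = 2.236068, (-8, -5)->(0, 0): sqrt(89) = 9.433981, (0, 0)->(-5, 4): sqrt(41) = 6.403124, (-5, 4)->(-7, -3): sqrt(53) = 7.28011
Sum = 25.353283
Perimeter = 25.3533

25.3533


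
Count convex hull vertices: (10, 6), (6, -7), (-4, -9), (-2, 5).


Convex hull vertices (CCW): (-4, -9), (6, -7), (10, 6), (-2, 5)
Count = 4

4


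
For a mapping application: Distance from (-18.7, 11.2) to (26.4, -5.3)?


dx=45.1, dy=-16.5
d^2 = 45.1^2 + (-16.5)^2 = 2306.26
d = sqrt(2306.26) = 48.0235

48.0235


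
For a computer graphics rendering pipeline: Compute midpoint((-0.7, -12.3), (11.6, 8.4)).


M = (((-0.7)+11.6)/2, ((-12.3)+8.4)/2)
= (5.45, -1.95)

(5.45, -1.95)


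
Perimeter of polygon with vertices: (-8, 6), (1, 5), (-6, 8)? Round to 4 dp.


Sides: (-8, 6)->(1, 5): sqrt(82) = 9.055385, (1, 5)->(-6, 8): sqrt(58) = 7.615773, (-6, 8)->(-8, 6): sqrt(8) = 2.828427
Sum = 19.499585
Perimeter = 19.4996

19.4996


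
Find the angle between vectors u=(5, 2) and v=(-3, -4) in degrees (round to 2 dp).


u.v = -23, |u| = sqrt(29) = 5.3852, |v| = sqrt(25) = 5
cos(theta) = u.v/(|u||v|) = -23/sqrt(725) = -0.854199
theta = acos(-0.854199) = 148.67 degrees

148.67 degrees


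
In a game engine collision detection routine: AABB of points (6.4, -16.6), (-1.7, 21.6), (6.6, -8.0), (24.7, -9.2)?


x range: [-1.7, 24.7]
y range: [-16.6, 21.6]
Bounding box: (-1.7,-16.6) to (24.7,21.6)

(-1.7,-16.6) to (24.7,21.6)


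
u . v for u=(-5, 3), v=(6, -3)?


u . v = u_x*v_x + u_y*v_y = (-5)*6 + 3*(-3)
= (-30) + (-9) = -39

-39


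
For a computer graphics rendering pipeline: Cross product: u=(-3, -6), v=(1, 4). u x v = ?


u x v = u_x*v_y - u_y*v_x = (-3)*4 - (-6)*1
= (-12) - (-6) = -6

-6


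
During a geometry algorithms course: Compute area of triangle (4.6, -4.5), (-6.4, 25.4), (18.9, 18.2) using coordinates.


Area = |x_A(y_B-y_C) + x_B(y_C-y_A) + x_C(y_A-y_B)|/2
= |33.12 + (-145.28) + (-565.11)|/2
= 677.27/2 = 338.635

338.635


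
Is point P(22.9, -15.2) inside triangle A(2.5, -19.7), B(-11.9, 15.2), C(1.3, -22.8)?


Cross products: AB x AP = -776.76, BC x BP = 921.12, CA x CP = -57.84
All same sign? no

No, outside


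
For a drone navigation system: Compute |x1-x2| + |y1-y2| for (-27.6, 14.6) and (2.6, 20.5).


|(-27.6)-2.6| + |14.6-20.5| = 30.2 + 5.9 = 36.1

36.1


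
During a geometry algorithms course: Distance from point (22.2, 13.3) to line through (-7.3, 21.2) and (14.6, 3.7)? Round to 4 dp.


|cross product| = 343.24
|line direction| = sqrt(785.86) = 28.0332
Distance = 343.24/sqrt(785.86) = 12.2441

12.2441


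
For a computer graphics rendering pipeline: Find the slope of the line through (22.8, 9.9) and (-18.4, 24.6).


slope = (y2-y1)/(x2-x1) = (24.6-9.9)/((-18.4)-22.8) = 14.7/(-41.2) = -0.3568

-0.3568


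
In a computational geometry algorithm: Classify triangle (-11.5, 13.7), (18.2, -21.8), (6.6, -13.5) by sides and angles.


Side lengths squared: AB^2=2142.34, BC^2=203.45, CA^2=1067.45
Sorted: [203.45, 1067.45, 2142.34]
By sides: Scalene, By angles: Obtuse

Scalene, Obtuse


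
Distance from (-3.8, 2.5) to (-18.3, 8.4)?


dx=-14.5, dy=5.9
d^2 = (-14.5)^2 + 5.9^2 = 245.06
d = sqrt(245.06) = 15.6544

15.6544


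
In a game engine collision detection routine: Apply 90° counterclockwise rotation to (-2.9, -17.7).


90° CCW: (x,y) -> (-y, x)
(-2.9,-17.7) -> (17.7, -2.9)

(17.7, -2.9)


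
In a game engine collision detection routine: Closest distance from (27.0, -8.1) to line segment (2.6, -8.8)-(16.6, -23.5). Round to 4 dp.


Project P onto AB: t = 0.804 (clamped to [0,1])
Closest point on segment: (13.8556, -20.6184)
Distance: 18.1517

18.1517


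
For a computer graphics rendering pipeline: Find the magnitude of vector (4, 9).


|u| = sqrt(4^2 + 9^2) = sqrt(97) = 9.8489

9.8489


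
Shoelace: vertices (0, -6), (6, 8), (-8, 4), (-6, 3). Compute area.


Shoelace sum: (0*8 - 6*(-6)) + (6*4 - (-8)*8) + ((-8)*3 - (-6)*4) + ((-6)*(-6) - 0*3)
= 160
Area = |160|/2 = 80

80


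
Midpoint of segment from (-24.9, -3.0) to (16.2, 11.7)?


M = (((-24.9)+16.2)/2, ((-3)+11.7)/2)
= (-4.35, 4.35)

(-4.35, 4.35)


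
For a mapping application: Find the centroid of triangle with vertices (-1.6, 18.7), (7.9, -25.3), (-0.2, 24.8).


Centroid = ((x_A+x_B+x_C)/3, (y_A+y_B+y_C)/3)
= (((-1.6)+7.9+(-0.2))/3, (18.7+(-25.3)+24.8)/3)
= (2.0333, 6.0667)

(2.0333, 6.0667)


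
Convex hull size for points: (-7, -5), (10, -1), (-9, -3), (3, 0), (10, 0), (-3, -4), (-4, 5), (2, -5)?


Convex hull vertices (CCW): (-9, -3), (-7, -5), (2, -5), (10, -1), (10, 0), (-4, 5)
Count = 6

6


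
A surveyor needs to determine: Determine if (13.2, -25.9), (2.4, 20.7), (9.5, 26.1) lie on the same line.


Cross product: (2.4-13.2)*(26.1-(-25.9)) - (20.7-(-25.9))*(9.5-13.2)
= -389.18

No, not collinear


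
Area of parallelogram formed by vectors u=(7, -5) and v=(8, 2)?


|u x v| = |7*2 - (-5)*8|
= |14 - (-40)| = 54

54


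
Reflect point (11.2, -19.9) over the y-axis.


Reflection over y-axis: (x,y) -> (-x,y)
(11.2, -19.9) -> (-11.2, -19.9)

(-11.2, -19.9)


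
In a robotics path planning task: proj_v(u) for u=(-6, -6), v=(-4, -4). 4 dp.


u.v = 48, |v| = sqrt(32) = 5.6569
Scalar projection = u.v / |v| = 48 / sqrt(32) = 8.4853

8.4853


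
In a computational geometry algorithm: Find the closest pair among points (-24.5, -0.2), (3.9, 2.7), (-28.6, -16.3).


d(P0,P1) = 28.5477, d(P0,P2) = 16.6138, d(P1,P2) = 37.6464
Closest: P0 and P2

Closest pair: (-24.5, -0.2) and (-28.6, -16.3), distance = 16.6138


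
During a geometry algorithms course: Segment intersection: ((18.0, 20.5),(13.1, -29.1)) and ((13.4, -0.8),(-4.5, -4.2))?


Cross products: d1=-365.63, d2=505.55, d3=-123.79, d4=-994.97
d1*d2 < 0 and d3*d4 < 0? no

No, they don't intersect


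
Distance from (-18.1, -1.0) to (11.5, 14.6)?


dx=29.6, dy=15.6
d^2 = 29.6^2 + 15.6^2 = 1119.52
d = sqrt(1119.52) = 33.4592

33.4592


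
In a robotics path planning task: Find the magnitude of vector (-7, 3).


|u| = sqrt((-7)^2 + 3^2) = sqrt(58) = 7.6158

7.6158


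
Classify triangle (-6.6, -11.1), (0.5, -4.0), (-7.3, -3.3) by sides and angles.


Side lengths squared: AB^2=100.82, BC^2=61.33, CA^2=61.33
Sorted: [61.33, 61.33, 100.82]
By sides: Isosceles, By angles: Acute

Isosceles, Acute


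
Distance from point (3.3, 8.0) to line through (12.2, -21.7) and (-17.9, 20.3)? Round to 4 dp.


|cross product| = 520.17
|line direction| = sqrt(2670.01) = 51.6721
Distance = 520.17/sqrt(2670.01) = 10.0667

10.0667


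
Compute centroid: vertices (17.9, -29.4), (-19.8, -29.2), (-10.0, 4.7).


Centroid = ((x_A+x_B+x_C)/3, (y_A+y_B+y_C)/3)
= ((17.9+(-19.8)+(-10))/3, ((-29.4)+(-29.2)+4.7)/3)
= (-3.9667, -17.9667)

(-3.9667, -17.9667)


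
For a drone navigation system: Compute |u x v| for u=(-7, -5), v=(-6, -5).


|u x v| = |(-7)*(-5) - (-5)*(-6)|
= |35 - 30| = 5

5


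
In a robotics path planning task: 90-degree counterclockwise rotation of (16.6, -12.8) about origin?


90° CCW: (x,y) -> (-y, x)
(16.6,-12.8) -> (12.8, 16.6)

(12.8, 16.6)


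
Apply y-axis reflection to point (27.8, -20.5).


Reflection over y-axis: (x,y) -> (-x,y)
(27.8, -20.5) -> (-27.8, -20.5)

(-27.8, -20.5)


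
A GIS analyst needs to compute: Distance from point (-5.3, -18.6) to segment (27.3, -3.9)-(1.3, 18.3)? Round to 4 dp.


Project P onto AB: t = 0.446 (clamped to [0,1])
Closest point on segment: (15.7049, 6.0004)
Distance: 32.3479

32.3479


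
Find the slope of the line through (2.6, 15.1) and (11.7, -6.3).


slope = (y2-y1)/(x2-x1) = ((-6.3)-15.1)/(11.7-2.6) = (-21.4)/9.1 = -2.3516

-2.3516


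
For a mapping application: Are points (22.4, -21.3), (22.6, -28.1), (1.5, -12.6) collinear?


Cross product: (22.6-22.4)*((-12.6)-(-21.3)) - ((-28.1)-(-21.3))*(1.5-22.4)
= -140.38

No, not collinear


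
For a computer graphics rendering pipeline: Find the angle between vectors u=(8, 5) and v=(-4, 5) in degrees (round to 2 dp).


u.v = -7, |u| = sqrt(89) = 9.434, |v| = sqrt(41) = 6.4031
cos(theta) = u.v/(|u||v|) = -7/sqrt(3649) = -0.115881
theta = acos(-0.115881) = 96.65 degrees

96.65 degrees


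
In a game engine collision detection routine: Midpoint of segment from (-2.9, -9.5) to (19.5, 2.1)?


M = (((-2.9)+19.5)/2, ((-9.5)+2.1)/2)
= (8.3, -3.7)

(8.3, -3.7)


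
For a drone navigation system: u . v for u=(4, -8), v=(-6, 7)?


u . v = u_x*v_x + u_y*v_y = 4*(-6) + (-8)*7
= (-24) + (-56) = -80

-80


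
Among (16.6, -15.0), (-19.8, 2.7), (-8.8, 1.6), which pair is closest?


d(P0,P1) = 40.4753, d(P0,P2) = 30.3434, d(P1,P2) = 11.0549
Closest: P1 and P2

Closest pair: (-19.8, 2.7) and (-8.8, 1.6), distance = 11.0549


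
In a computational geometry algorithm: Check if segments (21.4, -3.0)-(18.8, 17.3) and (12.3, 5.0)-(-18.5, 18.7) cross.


Cross products: d1=121.73, d2=-467.89, d3=163.93, d4=753.55
d1*d2 < 0 and d3*d4 < 0? no

No, they don't intersect


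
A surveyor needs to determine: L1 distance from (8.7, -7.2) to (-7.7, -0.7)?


|8.7-(-7.7)| + |(-7.2)-(-0.7)| = 16.4 + 6.5 = 22.9

22.9


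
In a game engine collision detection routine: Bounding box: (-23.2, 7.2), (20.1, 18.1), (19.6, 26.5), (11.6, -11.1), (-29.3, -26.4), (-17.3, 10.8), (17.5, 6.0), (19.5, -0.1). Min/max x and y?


x range: [-29.3, 20.1]
y range: [-26.4, 26.5]
Bounding box: (-29.3,-26.4) to (20.1,26.5)

(-29.3,-26.4) to (20.1,26.5)


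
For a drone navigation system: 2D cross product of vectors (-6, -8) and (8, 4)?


u x v = u_x*v_y - u_y*v_x = (-6)*4 - (-8)*8
= (-24) - (-64) = 40

40


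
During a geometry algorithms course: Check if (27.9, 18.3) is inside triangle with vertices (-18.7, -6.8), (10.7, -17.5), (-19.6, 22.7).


Cross products: AB x AP = 1236.56, BC x BP = -1776.18, CA x CP = 1397.29
All same sign? no

No, outside


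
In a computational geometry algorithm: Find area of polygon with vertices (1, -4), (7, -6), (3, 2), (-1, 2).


Shoelace sum: (1*(-6) - 7*(-4)) + (7*2 - 3*(-6)) + (3*2 - (-1)*2) + ((-1)*(-4) - 1*2)
= 64
Area = |64|/2 = 32

32


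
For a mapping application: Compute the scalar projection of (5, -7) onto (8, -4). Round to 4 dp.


u.v = 68, |v| = sqrt(80) = 8.9443
Scalar projection = u.v / |v| = 68 / sqrt(80) = 7.6026

7.6026


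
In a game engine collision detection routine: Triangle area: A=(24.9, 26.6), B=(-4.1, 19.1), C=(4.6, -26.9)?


Area = |x_A(y_B-y_C) + x_B(y_C-y_A) + x_C(y_A-y_B)|/2
= |1145.4 + 219.35 + 34.5|/2
= 1399.25/2 = 699.625

699.625


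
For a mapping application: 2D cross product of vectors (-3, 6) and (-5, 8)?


u x v = u_x*v_y - u_y*v_x = (-3)*8 - 6*(-5)
= (-24) - (-30) = 6

6


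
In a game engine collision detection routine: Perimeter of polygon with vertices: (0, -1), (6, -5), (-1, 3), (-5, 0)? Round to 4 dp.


Sides: (0, -1)->(6, -5): sqrt(52) = 7.211103, (6, -5)->(-1, 3): sqrt(113) = 10.630146, (-1, 3)->(-5, 0): sqrt(25) = 5, (-5, 0)->(0, -1): sqrt(26) = 5.09902
Sum = 27.940269
Perimeter = 27.9403

27.9403


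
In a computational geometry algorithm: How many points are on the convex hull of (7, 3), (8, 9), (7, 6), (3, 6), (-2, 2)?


Convex hull vertices (CCW): (-2, 2), (7, 3), (8, 9), (3, 6)
Count = 4

4


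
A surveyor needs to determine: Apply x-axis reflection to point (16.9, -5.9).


Reflection over x-axis: (x,y) -> (x,-y)
(16.9, -5.9) -> (16.9, 5.9)

(16.9, 5.9)


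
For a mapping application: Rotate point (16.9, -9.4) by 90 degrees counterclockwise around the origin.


90° CCW: (x,y) -> (-y, x)
(16.9,-9.4) -> (9.4, 16.9)

(9.4, 16.9)


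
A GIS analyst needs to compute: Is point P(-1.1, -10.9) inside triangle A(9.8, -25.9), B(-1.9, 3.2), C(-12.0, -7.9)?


Cross products: AB x AP = 141.69, BC x BP = 151.29, CA x CP = 130.8
All same sign? yes

Yes, inside


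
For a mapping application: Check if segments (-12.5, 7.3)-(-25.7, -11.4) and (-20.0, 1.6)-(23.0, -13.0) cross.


Cross products: d1=354.6, d2=-642.22, d3=-65.01, d4=931.81
d1*d2 < 0 and d3*d4 < 0? yes

Yes, they intersect


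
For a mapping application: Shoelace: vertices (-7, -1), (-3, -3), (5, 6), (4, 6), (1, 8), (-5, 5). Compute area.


Shoelace sum: ((-7)*(-3) - (-3)*(-1)) + ((-3)*6 - 5*(-3)) + (5*6 - 4*6) + (4*8 - 1*6) + (1*5 - (-5)*8) + ((-5)*(-1) - (-7)*5)
= 132
Area = |132|/2 = 66

66


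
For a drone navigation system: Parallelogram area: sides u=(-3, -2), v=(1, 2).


|u x v| = |(-3)*2 - (-2)*1|
= |(-6) - (-2)| = 4

4


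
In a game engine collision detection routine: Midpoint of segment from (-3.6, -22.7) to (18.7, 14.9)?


M = (((-3.6)+18.7)/2, ((-22.7)+14.9)/2)
= (7.55, -3.9)

(7.55, -3.9)


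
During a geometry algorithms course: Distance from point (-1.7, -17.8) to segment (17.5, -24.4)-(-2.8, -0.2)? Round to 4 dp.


Project P onto AB: t = 0.5507 (clamped to [0,1])
Closest point on segment: (6.3202, -11.0723)
Distance: 10.4683

10.4683


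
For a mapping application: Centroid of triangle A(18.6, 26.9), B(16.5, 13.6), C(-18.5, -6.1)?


Centroid = ((x_A+x_B+x_C)/3, (y_A+y_B+y_C)/3)
= ((18.6+16.5+(-18.5))/3, (26.9+13.6+(-6.1))/3)
= (5.5333, 11.4667)

(5.5333, 11.4667)


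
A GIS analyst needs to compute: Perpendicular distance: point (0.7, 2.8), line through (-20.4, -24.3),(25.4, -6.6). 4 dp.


|cross product| = 867.71
|line direction| = sqrt(2410.93) = 49.1012
Distance = 867.71/sqrt(2410.93) = 17.6719

17.6719


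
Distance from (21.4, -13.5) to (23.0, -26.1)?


dx=1.6, dy=-12.6
d^2 = 1.6^2 + (-12.6)^2 = 161.32
d = sqrt(161.32) = 12.7012

12.7012


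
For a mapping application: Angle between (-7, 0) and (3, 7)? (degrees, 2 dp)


u.v = -21, |u| = sqrt(49) = 7, |v| = sqrt(58) = 7.6158
cos(theta) = u.v/(|u||v|) = -21/sqrt(2842) = -0.393919
theta = acos(-0.393919) = 113.2 degrees

113.2 degrees


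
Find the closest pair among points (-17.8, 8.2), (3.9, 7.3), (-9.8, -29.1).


d(P0,P1) = 21.7187, d(P0,P2) = 38.1483, d(P1,P2) = 38.8928
Closest: P0 and P1

Closest pair: (-17.8, 8.2) and (3.9, 7.3), distance = 21.7187


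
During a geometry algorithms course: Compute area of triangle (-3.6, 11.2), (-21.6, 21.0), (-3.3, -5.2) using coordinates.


Area = |x_A(y_B-y_C) + x_B(y_C-y_A) + x_C(y_A-y_B)|/2
= |(-94.32) + 354.24 + 32.34|/2
= 292.26/2 = 146.13

146.13


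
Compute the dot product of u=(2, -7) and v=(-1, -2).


u . v = u_x*v_x + u_y*v_y = 2*(-1) + (-7)*(-2)
= (-2) + 14 = 12

12


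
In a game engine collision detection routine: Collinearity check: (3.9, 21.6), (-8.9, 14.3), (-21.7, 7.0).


Cross product: ((-8.9)-3.9)*(7-21.6) - (14.3-21.6)*((-21.7)-3.9)
= 0

Yes, collinear


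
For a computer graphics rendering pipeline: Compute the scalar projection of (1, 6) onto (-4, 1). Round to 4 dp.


u.v = 2, |v| = sqrt(17) = 4.1231
Scalar projection = u.v / |v| = 2 / sqrt(17) = 0.4851

0.4851


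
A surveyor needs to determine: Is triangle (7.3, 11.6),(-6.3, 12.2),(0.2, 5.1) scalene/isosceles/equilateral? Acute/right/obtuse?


Side lengths squared: AB^2=185.32, BC^2=92.66, CA^2=92.66
Sorted: [92.66, 92.66, 185.32]
By sides: Isosceles, By angles: Right

Isosceles, Right


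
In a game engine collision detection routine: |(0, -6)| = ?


|u| = sqrt(0^2 + (-6)^2) = sqrt(36) = 6

6


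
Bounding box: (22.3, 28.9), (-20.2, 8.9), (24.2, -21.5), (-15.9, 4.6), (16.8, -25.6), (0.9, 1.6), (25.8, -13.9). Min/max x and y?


x range: [-20.2, 25.8]
y range: [-25.6, 28.9]
Bounding box: (-20.2,-25.6) to (25.8,28.9)

(-20.2,-25.6) to (25.8,28.9)


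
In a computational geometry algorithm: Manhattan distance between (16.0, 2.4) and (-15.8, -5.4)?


|16-(-15.8)| + |2.4-(-5.4)| = 31.8 + 7.8 = 39.6

39.6


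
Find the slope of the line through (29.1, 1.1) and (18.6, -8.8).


slope = (y2-y1)/(x2-x1) = ((-8.8)-1.1)/(18.6-29.1) = (-9.9)/(-10.5) = 0.9429

0.9429


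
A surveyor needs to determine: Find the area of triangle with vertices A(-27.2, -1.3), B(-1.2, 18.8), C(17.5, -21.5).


Area = |x_A(y_B-y_C) + x_B(y_C-y_A) + x_C(y_A-y_B)|/2
= |(-1096.16) + 24.24 + (-351.75)|/2
= 1423.67/2 = 711.835

711.835


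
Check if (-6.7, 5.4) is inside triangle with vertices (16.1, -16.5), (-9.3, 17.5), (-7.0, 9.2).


Cross products: AB x AP = 218.94, BC x BP = -6.25, CA x CP = -80.07
All same sign? no

No, outside


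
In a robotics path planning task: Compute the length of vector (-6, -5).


|u| = sqrt((-6)^2 + (-5)^2) = sqrt(61) = 7.8102

7.8102


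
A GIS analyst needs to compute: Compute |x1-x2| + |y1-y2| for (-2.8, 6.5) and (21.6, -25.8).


|(-2.8)-21.6| + |6.5-(-25.8)| = 24.4 + 32.3 = 56.7

56.7


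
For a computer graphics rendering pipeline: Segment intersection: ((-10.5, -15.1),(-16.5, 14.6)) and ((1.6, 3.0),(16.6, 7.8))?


Cross products: d1=-213.42, d2=260.88, d3=-467.97, d4=-942.27
d1*d2 < 0 and d3*d4 < 0? no

No, they don't intersect


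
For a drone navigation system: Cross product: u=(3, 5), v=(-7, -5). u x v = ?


u x v = u_x*v_y - u_y*v_x = 3*(-5) - 5*(-7)
= (-15) - (-35) = 20

20


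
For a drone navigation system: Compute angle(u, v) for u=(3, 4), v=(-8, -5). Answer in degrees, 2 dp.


u.v = -44, |u| = sqrt(25) = 5, |v| = sqrt(89) = 9.434
cos(theta) = u.v/(|u||v|) = -44/sqrt(2225) = -0.932798
theta = acos(-0.932798) = 158.88 degrees

158.88 degrees


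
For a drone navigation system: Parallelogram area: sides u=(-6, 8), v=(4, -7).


|u x v| = |(-6)*(-7) - 8*4|
= |42 - 32| = 10

10


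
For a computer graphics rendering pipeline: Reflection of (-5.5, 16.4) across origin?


Reflection over origin: (x,y) -> (-x,-y)
(-5.5, 16.4) -> (5.5, -16.4)

(5.5, -16.4)


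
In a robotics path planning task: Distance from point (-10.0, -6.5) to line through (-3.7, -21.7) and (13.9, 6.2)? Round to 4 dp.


|cross product| = 443.29
|line direction| = sqrt(1088.17) = 32.9874
Distance = 443.29/sqrt(1088.17) = 13.4382

13.4382


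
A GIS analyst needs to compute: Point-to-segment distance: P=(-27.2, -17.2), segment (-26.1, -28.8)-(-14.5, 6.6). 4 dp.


Project P onto AB: t = 0.2867 (clamped to [0,1])
Closest point on segment: (-22.7741, -18.6503)
Distance: 4.6575

4.6575


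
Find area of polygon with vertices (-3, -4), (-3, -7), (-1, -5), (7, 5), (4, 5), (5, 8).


Shoelace sum: ((-3)*(-7) - (-3)*(-4)) + ((-3)*(-5) - (-1)*(-7)) + ((-1)*5 - 7*(-5)) + (7*5 - 4*5) + (4*8 - 5*5) + (5*(-4) - (-3)*8)
= 73
Area = |73|/2 = 36.5

36.5


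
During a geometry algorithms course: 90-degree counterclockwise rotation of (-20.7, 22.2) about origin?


90° CCW: (x,y) -> (-y, x)
(-20.7,22.2) -> (-22.2, -20.7)

(-22.2, -20.7)


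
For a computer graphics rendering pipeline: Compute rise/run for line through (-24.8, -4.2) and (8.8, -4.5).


slope = (y2-y1)/(x2-x1) = ((-4.5)-(-4.2))/(8.8-(-24.8)) = (-0.3)/33.6 = -0.0089

-0.0089


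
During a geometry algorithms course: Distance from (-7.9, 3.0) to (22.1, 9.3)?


dx=30, dy=6.3
d^2 = 30^2 + 6.3^2 = 939.69
d = sqrt(939.69) = 30.6544

30.6544


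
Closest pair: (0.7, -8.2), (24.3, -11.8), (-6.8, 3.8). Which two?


d(P0,P1) = 23.873, d(P0,P2) = 14.151, d(P1,P2) = 34.7932
Closest: P0 and P2

Closest pair: (0.7, -8.2) and (-6.8, 3.8), distance = 14.151


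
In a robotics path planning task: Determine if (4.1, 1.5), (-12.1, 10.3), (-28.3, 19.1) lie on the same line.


Cross product: ((-12.1)-4.1)*(19.1-1.5) - (10.3-1.5)*((-28.3)-4.1)
= 0

Yes, collinear


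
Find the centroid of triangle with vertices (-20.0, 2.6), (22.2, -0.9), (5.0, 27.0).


Centroid = ((x_A+x_B+x_C)/3, (y_A+y_B+y_C)/3)
= (((-20)+22.2+5)/3, (2.6+(-0.9)+27)/3)
= (2.4, 9.5667)

(2.4, 9.5667)


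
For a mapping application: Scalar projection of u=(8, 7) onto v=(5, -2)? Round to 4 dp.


u.v = 26, |v| = sqrt(29) = 5.3852
Scalar projection = u.v / |v| = 26 / sqrt(29) = 4.8281

4.8281


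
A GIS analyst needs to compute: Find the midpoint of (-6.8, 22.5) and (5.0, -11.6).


M = (((-6.8)+5)/2, (22.5+(-11.6))/2)
= (-0.9, 5.45)

(-0.9, 5.45)


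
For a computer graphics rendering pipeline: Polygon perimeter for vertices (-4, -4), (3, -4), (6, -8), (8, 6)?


Sides: (-4, -4)->(3, -4): sqrt(49) = 7, (3, -4)->(6, -8): sqrt(25) = 5, (6, -8)->(8, 6): sqrt(200) = 14.142136, (8, 6)->(-4, -4): sqrt(244) = 15.620499
Sum = 41.762635
Perimeter = 41.7626

41.7626


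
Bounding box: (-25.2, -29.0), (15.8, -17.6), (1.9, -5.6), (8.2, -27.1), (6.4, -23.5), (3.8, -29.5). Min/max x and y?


x range: [-25.2, 15.8]
y range: [-29.5, -5.6]
Bounding box: (-25.2,-29.5) to (15.8,-5.6)

(-25.2,-29.5) to (15.8,-5.6)


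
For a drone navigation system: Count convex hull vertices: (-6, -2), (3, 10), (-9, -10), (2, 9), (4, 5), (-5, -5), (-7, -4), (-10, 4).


Convex hull vertices (CCW): (-10, 4), (-9, -10), (4, 5), (3, 10)
Count = 4

4


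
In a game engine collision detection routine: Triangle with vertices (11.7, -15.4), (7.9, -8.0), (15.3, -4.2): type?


Side lengths squared: AB^2=69.2, BC^2=69.2, CA^2=138.4
Sorted: [69.2, 69.2, 138.4]
By sides: Isosceles, By angles: Right

Isosceles, Right


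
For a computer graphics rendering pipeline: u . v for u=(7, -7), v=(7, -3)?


u . v = u_x*v_x + u_y*v_y = 7*7 + (-7)*(-3)
= 49 + 21 = 70

70


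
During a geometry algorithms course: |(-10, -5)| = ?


|u| = sqrt((-10)^2 + (-5)^2) = sqrt(125) = 11.1803

11.1803


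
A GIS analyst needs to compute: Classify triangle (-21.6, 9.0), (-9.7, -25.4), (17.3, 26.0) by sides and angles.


Side lengths squared: AB^2=1324.97, BC^2=3370.96, CA^2=1802.21
Sorted: [1324.97, 1802.21, 3370.96]
By sides: Scalene, By angles: Obtuse

Scalene, Obtuse


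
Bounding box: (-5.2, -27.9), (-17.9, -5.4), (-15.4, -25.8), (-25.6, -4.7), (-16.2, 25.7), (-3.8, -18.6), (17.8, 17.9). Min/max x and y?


x range: [-25.6, 17.8]
y range: [-27.9, 25.7]
Bounding box: (-25.6,-27.9) to (17.8,25.7)

(-25.6,-27.9) to (17.8,25.7)


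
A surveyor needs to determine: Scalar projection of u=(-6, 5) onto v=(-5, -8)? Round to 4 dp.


u.v = -10, |v| = sqrt(89) = 9.434
Scalar projection = u.v / |v| = -10 / sqrt(89) = -1.06

-1.06


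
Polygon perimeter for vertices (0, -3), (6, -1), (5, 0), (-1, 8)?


Sides: (0, -3)->(6, -1): sqrt(40) = 6.324555, (6, -1)->(5, 0): sqrt(2) = 1.414214, (5, 0)->(-1, 8): sqrt(100) = 10, (-1, 8)->(0, -3): sqrt(122) = 11.045361
Sum = 28.78413
Perimeter = 28.7841

28.7841


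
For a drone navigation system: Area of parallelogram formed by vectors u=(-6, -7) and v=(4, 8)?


|u x v| = |(-6)*8 - (-7)*4|
= |(-48) - (-28)| = 20

20


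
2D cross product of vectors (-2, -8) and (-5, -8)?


u x v = u_x*v_y - u_y*v_x = (-2)*(-8) - (-8)*(-5)
= 16 - 40 = -24

-24


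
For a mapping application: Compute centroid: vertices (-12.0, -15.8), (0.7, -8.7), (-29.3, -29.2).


Centroid = ((x_A+x_B+x_C)/3, (y_A+y_B+y_C)/3)
= (((-12)+0.7+(-29.3))/3, ((-15.8)+(-8.7)+(-29.2))/3)
= (-13.5333, -17.9)

(-13.5333, -17.9)


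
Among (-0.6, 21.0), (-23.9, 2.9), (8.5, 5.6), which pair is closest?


d(P0,P1) = 29.5042, d(P0,P2) = 17.8877, d(P1,P2) = 32.5123
Closest: P0 and P2

Closest pair: (-0.6, 21.0) and (8.5, 5.6), distance = 17.8877


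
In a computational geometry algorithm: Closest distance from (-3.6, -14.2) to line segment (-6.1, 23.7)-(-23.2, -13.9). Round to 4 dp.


Project P onto AB: t = 0.8102 (clamped to [0,1])
Closest point on segment: (-19.9539, -6.7624)
Distance: 17.9658

17.9658


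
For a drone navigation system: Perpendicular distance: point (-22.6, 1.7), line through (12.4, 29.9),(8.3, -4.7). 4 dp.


|cross product| = 1095.38
|line direction| = sqrt(1213.97) = 34.8421
Distance = 1095.38/sqrt(1213.97) = 31.4384

31.4384


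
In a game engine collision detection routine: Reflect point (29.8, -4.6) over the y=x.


Reflection over y=x: (x,y) -> (y,x)
(29.8, -4.6) -> (-4.6, 29.8)

(-4.6, 29.8)


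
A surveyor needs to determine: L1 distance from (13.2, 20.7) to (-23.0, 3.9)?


|13.2-(-23)| + |20.7-3.9| = 36.2 + 16.8 = 53

53


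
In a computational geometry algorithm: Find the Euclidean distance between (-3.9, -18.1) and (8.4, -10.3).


dx=12.3, dy=7.8
d^2 = 12.3^2 + 7.8^2 = 212.13
d = sqrt(212.13) = 14.5647

14.5647


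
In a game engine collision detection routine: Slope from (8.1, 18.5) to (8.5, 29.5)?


slope = (y2-y1)/(x2-x1) = (29.5-18.5)/(8.5-8.1) = 11/0.4 = 27.5

27.5


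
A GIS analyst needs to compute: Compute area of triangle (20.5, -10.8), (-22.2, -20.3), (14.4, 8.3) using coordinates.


Area = |x_A(y_B-y_C) + x_B(y_C-y_A) + x_C(y_A-y_B)|/2
= |(-586.3) + (-424.02) + 136.8|/2
= 873.52/2 = 436.76

436.76


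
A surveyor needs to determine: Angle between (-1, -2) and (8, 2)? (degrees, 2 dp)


u.v = -12, |u| = sqrt(5) = 2.2361, |v| = sqrt(68) = 8.2462
cos(theta) = u.v/(|u||v|) = -12/sqrt(340) = -0.650791
theta = acos(-0.650791) = 130.6 degrees

130.6 degrees


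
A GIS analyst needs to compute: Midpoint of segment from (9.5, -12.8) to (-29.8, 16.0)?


M = ((9.5+(-29.8))/2, ((-12.8)+16)/2)
= (-10.15, 1.6)

(-10.15, 1.6)


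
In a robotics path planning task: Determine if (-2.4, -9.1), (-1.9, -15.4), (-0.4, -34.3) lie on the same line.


Cross product: ((-1.9)-(-2.4))*((-34.3)-(-9.1)) - ((-15.4)-(-9.1))*((-0.4)-(-2.4))
= 0

Yes, collinear


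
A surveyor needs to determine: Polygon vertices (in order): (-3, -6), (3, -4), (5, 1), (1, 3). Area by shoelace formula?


Shoelace sum: ((-3)*(-4) - 3*(-6)) + (3*1 - 5*(-4)) + (5*3 - 1*1) + (1*(-6) - (-3)*3)
= 70
Area = |70|/2 = 35

35


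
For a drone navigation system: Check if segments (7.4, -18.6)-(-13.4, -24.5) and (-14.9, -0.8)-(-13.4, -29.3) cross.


Cross products: d1=608.85, d2=7.2, d3=-501.81, d4=99.84
d1*d2 < 0 and d3*d4 < 0? no

No, they don't intersect


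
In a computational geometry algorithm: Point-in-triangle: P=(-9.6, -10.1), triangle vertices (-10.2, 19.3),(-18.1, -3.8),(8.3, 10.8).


Cross products: AB x AP = 246.12, BC x BP = -290.42, CA x CP = 538.8
All same sign? no

No, outside


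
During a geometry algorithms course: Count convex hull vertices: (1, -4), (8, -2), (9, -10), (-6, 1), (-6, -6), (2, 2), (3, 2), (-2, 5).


Convex hull vertices (CCW): (-6, -6), (9, -10), (8, -2), (3, 2), (-2, 5), (-6, 1)
Count = 6

6


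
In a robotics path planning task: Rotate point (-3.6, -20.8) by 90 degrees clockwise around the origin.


90° CW: (x,y) -> (y, -x)
(-3.6,-20.8) -> (-20.8, 3.6)

(-20.8, 3.6)


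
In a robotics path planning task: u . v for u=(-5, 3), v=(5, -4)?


u . v = u_x*v_x + u_y*v_y = (-5)*5 + 3*(-4)
= (-25) + (-12) = -37

-37


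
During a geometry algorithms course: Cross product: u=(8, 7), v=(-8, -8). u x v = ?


u x v = u_x*v_y - u_y*v_x = 8*(-8) - 7*(-8)
= (-64) - (-56) = -8

-8


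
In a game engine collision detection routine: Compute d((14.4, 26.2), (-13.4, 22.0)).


dx=-27.8, dy=-4.2
d^2 = (-27.8)^2 + (-4.2)^2 = 790.48
d = sqrt(790.48) = 28.1155

28.1155


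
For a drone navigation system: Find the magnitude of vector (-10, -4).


|u| = sqrt((-10)^2 + (-4)^2) = sqrt(116) = 10.7703

10.7703


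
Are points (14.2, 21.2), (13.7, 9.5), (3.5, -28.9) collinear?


Cross product: (13.7-14.2)*((-28.9)-21.2) - (9.5-21.2)*(3.5-14.2)
= -100.14

No, not collinear


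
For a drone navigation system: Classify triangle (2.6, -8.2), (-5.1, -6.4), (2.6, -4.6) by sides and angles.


Side lengths squared: AB^2=62.53, BC^2=62.53, CA^2=12.96
Sorted: [12.96, 62.53, 62.53]
By sides: Isosceles, By angles: Acute

Isosceles, Acute


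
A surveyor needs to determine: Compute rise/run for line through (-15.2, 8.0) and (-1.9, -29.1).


slope = (y2-y1)/(x2-x1) = ((-29.1)-8)/((-1.9)-(-15.2)) = (-37.1)/13.3 = -2.7895

-2.7895


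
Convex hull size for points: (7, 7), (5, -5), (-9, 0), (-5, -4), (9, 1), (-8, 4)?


Convex hull vertices (CCW): (-9, 0), (-5, -4), (5, -5), (9, 1), (7, 7), (-8, 4)
Count = 6

6


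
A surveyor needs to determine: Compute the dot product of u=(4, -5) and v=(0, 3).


u . v = u_x*v_x + u_y*v_y = 4*0 + (-5)*3
= 0 + (-15) = -15

-15


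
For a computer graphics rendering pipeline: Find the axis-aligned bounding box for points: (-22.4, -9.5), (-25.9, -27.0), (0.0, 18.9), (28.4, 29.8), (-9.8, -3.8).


x range: [-25.9, 28.4]
y range: [-27, 29.8]
Bounding box: (-25.9,-27) to (28.4,29.8)

(-25.9,-27) to (28.4,29.8)


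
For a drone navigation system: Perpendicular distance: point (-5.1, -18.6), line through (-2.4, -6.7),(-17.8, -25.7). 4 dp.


|cross product| = 131.96
|line direction| = sqrt(598.16) = 24.4573
Distance = 131.96/sqrt(598.16) = 5.3955

5.3955


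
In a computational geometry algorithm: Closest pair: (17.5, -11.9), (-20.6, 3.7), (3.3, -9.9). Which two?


d(P0,P1) = 41.17, d(P0,P2) = 14.3402, d(P1,P2) = 27.4985
Closest: P0 and P2

Closest pair: (17.5, -11.9) and (3.3, -9.9), distance = 14.3402


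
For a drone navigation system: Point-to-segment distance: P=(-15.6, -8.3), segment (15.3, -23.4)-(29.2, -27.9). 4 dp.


Project P onto AB: t = 0 (clamped to [0,1])
Closest point on segment: (15.3, -23.4)
Distance: 34.3922

34.3922


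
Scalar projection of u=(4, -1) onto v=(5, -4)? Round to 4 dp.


u.v = 24, |v| = sqrt(41) = 6.4031
Scalar projection = u.v / |v| = 24 / sqrt(41) = 3.7482

3.7482


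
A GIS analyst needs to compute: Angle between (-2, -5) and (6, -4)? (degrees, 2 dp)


u.v = 8, |u| = sqrt(29) = 5.3852, |v| = sqrt(52) = 7.2111
cos(theta) = u.v/(|u||v|) = 8/sqrt(1508) = 0.20601
theta = acos(0.20601) = 78.11 degrees

78.11 degrees


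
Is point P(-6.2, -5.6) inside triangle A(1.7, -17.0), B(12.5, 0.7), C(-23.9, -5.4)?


Cross products: AB x AP = 262.95, BC x BP = 115.25, CA x CP = 200.2
All same sign? yes

Yes, inside


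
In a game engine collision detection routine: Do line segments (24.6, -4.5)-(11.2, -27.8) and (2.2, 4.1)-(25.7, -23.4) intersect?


Cross products: d1=413.9, d2=-502.15, d3=-637.16, d4=278.89
d1*d2 < 0 and d3*d4 < 0? yes

Yes, they intersect


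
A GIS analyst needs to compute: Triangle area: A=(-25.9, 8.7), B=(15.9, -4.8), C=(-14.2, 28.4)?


Area = |x_A(y_B-y_C) + x_B(y_C-y_A) + x_C(y_A-y_B)|/2
= |859.88 + 313.23 + (-191.7)|/2
= 981.41/2 = 490.705

490.705
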